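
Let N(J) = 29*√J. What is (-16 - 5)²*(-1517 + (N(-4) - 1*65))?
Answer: -697662 + 25578*I ≈ -6.9766e+5 + 25578.0*I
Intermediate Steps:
(-16 - 5)²*(-1517 + (N(-4) - 1*65)) = (-16 - 5)²*(-1517 + (29*√(-4) - 1*65)) = (-21)²*(-1517 + (29*(2*I) - 65)) = 441*(-1517 + (58*I - 65)) = 441*(-1517 + (-65 + 58*I)) = 441*(-1582 + 58*I) = -697662 + 25578*I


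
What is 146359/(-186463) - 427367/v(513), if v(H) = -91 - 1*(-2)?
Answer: 79675106970/16595207 ≈ 4801.1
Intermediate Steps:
v(H) = -89 (v(H) = -91 + 2 = -89)
146359/(-186463) - 427367/v(513) = 146359/(-186463) - 427367/(-89) = 146359*(-1/186463) - 427367*(-1/89) = -146359/186463 + 427367/89 = 79675106970/16595207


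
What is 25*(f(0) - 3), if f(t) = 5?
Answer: 50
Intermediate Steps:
25*(f(0) - 3) = 25*(5 - 3) = 25*2 = 50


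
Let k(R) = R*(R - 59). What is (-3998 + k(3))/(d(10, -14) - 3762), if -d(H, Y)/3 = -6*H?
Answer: 2083/1791 ≈ 1.1630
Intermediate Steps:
d(H, Y) = 18*H (d(H, Y) = -(-18)*H = 18*H)
k(R) = R*(-59 + R)
(-3998 + k(3))/(d(10, -14) - 3762) = (-3998 + 3*(-59 + 3))/(18*10 - 3762) = (-3998 + 3*(-56))/(180 - 3762) = (-3998 - 168)/(-3582) = -4166*(-1/3582) = 2083/1791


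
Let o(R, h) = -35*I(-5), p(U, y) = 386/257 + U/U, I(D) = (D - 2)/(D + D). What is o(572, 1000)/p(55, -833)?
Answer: -12593/1286 ≈ -9.7924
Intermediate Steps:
I(D) = (-2 + D)/(2*D) (I(D) = (-2 + D)/((2*D)) = (-2 + D)*(1/(2*D)) = (-2 + D)/(2*D))
p(U, y) = 643/257 (p(U, y) = 386*(1/257) + 1 = 386/257 + 1 = 643/257)
o(R, h) = -49/2 (o(R, h) = -35*(-2 - 5)/(2*(-5)) = -35*(-1)*(-7)/(2*5) = -35*7/10 = -49/2)
o(572, 1000)/p(55, -833) = -49/(2*643/257) = -49/2*257/643 = -12593/1286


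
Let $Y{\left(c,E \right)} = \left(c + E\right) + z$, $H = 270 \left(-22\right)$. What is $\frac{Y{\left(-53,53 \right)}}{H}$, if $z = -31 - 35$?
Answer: $\frac{1}{90} \approx 0.011111$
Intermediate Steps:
$z = -66$
$H = -5940$
$Y{\left(c,E \right)} = -66 + E + c$ ($Y{\left(c,E \right)} = \left(c + E\right) - 66 = \left(E + c\right) - 66 = -66 + E + c$)
$\frac{Y{\left(-53,53 \right)}}{H} = \frac{-66 + 53 - 53}{-5940} = \left(-66\right) \left(- \frac{1}{5940}\right) = \frac{1}{90}$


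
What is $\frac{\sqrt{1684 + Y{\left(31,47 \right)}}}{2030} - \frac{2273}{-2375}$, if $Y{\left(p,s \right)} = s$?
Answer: $\frac{2273}{2375} + \frac{\sqrt{1731}}{2030} \approx 0.97755$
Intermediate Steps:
$\frac{\sqrt{1684 + Y{\left(31,47 \right)}}}{2030} - \frac{2273}{-2375} = \frac{\sqrt{1684 + 47}}{2030} - \frac{2273}{-2375} = \sqrt{1731} \cdot \frac{1}{2030} - - \frac{2273}{2375} = \frac{\sqrt{1731}}{2030} + \frac{2273}{2375} = \frac{2273}{2375} + \frac{\sqrt{1731}}{2030}$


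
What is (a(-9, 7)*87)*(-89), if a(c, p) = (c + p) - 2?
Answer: 30972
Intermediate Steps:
a(c, p) = -2 + c + p
(a(-9, 7)*87)*(-89) = ((-2 - 9 + 7)*87)*(-89) = -4*87*(-89) = -348*(-89) = 30972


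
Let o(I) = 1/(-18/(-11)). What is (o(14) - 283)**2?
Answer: 25836889/324 ≈ 79744.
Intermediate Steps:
o(I) = 11/18 (o(I) = 1/(-18*(-1/11)) = 1/(18/11) = 11/18)
(o(14) - 283)**2 = (11/18 - 283)**2 = (-5083/18)**2 = 25836889/324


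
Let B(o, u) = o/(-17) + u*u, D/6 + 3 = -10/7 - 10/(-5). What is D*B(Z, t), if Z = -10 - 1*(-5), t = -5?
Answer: -2580/7 ≈ -368.57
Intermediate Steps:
Z = -5 (Z = -10 + 5 = -5)
D = -102/7 (D = -18 + 6*(-10/7 - 10/(-5)) = -18 + 6*(-10*⅐ - 10*(-⅕)) = -18 + 6*(-10/7 + 2) = -18 + 6*(4/7) = -18 + 24/7 = -102/7 ≈ -14.571)
B(o, u) = u² - o/17 (B(o, u) = -o/17 + u² = u² - o/17)
D*B(Z, t) = -102*((-5)² - 1/17*(-5))/7 = -102*(25 + 5/17)/7 = -102/7*430/17 = -2580/7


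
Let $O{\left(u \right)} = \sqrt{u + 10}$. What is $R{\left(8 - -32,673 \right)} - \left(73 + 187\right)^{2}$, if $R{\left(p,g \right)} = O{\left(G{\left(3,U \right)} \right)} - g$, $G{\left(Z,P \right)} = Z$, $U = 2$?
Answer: $-68273 + \sqrt{13} \approx -68269.0$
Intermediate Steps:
$O{\left(u \right)} = \sqrt{10 + u}$
$R{\left(p,g \right)} = \sqrt{13} - g$ ($R{\left(p,g \right)} = \sqrt{10 + 3} - g = \sqrt{13} - g$)
$R{\left(8 - -32,673 \right)} - \left(73 + 187\right)^{2} = \left(\sqrt{13} - 673\right) - \left(73 + 187\right)^{2} = \left(\sqrt{13} - 673\right) - 260^{2} = \left(-673 + \sqrt{13}\right) - 67600 = -68273 + \sqrt{13}$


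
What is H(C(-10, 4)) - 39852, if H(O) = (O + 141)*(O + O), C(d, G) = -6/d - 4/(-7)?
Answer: -48410668/1225 ≈ -39519.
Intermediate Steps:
C(d, G) = 4/7 - 6/d (C(d, G) = -6/d - 4*(-⅐) = -6/d + 4/7 = 4/7 - 6/d)
H(O) = 2*O*(141 + O) (H(O) = (141 + O)*(2*O) = 2*O*(141 + O))
H(C(-10, 4)) - 39852 = 2*(4/7 - 6/(-10))*(141 + (4/7 - 6/(-10))) - 39852 = 2*(4/7 - 6*(-⅒))*(141 + (4/7 - 6*(-⅒))) - 39852 = 2*(4/7 + ⅗)*(141 + (4/7 + ⅗)) - 39852 = 2*(41/35)*(141 + 41/35) - 39852 = 2*(41/35)*(4976/35) - 39852 = 408032/1225 - 39852 = -48410668/1225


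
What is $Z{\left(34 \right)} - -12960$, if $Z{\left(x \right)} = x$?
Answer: $12994$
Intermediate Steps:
$Z{\left(34 \right)} - -12960 = 34 - -12960 = 34 + 12960 = 12994$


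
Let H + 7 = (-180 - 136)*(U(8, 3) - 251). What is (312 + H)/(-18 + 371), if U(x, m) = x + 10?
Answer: 73933/353 ≈ 209.44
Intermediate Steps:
U(x, m) = 10 + x
H = 73621 (H = -7 + (-180 - 136)*((10 + 8) - 251) = -7 - 316*(18 - 251) = -7 - 316*(-233) = -7 + 73628 = 73621)
(312 + H)/(-18 + 371) = (312 + 73621)/(-18 + 371) = 73933/353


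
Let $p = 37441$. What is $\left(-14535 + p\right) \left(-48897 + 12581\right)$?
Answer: $-831854296$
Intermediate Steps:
$\left(-14535 + p\right) \left(-48897 + 12581\right) = \left(-14535 + 37441\right) \left(-48897 + 12581\right) = 22906 \left(-36316\right) = -831854296$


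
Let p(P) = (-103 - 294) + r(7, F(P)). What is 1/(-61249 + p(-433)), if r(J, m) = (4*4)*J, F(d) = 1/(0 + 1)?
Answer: -1/61534 ≈ -1.6251e-5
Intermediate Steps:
F(d) = 1 (F(d) = 1/1 = 1)
r(J, m) = 16*J
p(P) = -285 (p(P) = (-103 - 294) + 16*7 = -397 + 112 = -285)
1/(-61249 + p(-433)) = 1/(-61249 - 285) = 1/(-61534) = -1/61534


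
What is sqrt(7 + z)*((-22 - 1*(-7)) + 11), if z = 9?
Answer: -16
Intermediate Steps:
sqrt(7 + z)*((-22 - 1*(-7)) + 11) = sqrt(7 + 9)*((-22 - 1*(-7)) + 11) = sqrt(16)*((-22 + 7) + 11) = 4*(-15 + 11) = 4*(-4) = -16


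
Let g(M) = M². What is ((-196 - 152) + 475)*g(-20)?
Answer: 50800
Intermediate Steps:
((-196 - 152) + 475)*g(-20) = ((-196 - 152) + 475)*(-20)² = (-348 + 475)*400 = 127*400 = 50800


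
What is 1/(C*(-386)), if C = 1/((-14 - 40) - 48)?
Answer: 51/193 ≈ 0.26425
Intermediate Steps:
C = -1/102 (C = 1/(-54 - 48) = 1/(-102) = -1/102 ≈ -0.0098039)
1/(C*(-386)) = 1/(-1/102*(-386)) = 1/(193/51) = 51/193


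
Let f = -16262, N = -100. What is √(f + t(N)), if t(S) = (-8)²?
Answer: I*√16198 ≈ 127.27*I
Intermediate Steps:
t(S) = 64
√(f + t(N)) = √(-16262 + 64) = √(-16198) = I*√16198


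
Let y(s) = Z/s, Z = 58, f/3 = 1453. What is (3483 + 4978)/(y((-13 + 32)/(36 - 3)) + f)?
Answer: 160759/84735 ≈ 1.8972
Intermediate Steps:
f = 4359 (f = 3*1453 = 4359)
y(s) = 58/s
(3483 + 4978)/(y((-13 + 32)/(36 - 3)) + f) = (3483 + 4978)/(58/(((-13 + 32)/(36 - 3))) + 4359) = 8461/(58/((19/33)) + 4359) = 8461/(58/((19*(1/33))) + 4359) = 8461/(58/(19/33) + 4359) = 8461/(58*(33/19) + 4359) = 8461/(1914/19 + 4359) = 8461/(84735/19) = 8461*(19/84735) = 160759/84735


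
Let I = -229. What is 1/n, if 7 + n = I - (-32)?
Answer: -1/204 ≈ -0.0049020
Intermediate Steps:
n = -204 (n = -7 + (-229 - (-32)) = -7 + (-229 - 1*(-32)) = -7 + (-229 + 32) = -7 - 197 = -204)
1/n = 1/(-204) = -1/204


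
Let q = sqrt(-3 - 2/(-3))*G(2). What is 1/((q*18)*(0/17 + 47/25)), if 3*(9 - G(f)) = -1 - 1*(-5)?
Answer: -25*I*sqrt(21)/45402 ≈ -0.0025233*I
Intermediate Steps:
G(f) = 23/3 (G(f) = 9 - (-1 - 1*(-5))/3 = 9 - (-1 + 5)/3 = 9 - 1/3*4 = 9 - 4/3 = 23/3)
q = 23*I*sqrt(21)/9 (q = sqrt(-3 - 2/(-3))*(23/3) = sqrt(-3 - 2*(-1/3))*(23/3) = sqrt(-3 + 2/3)*(23/3) = sqrt(-7/3)*(23/3) = (I*sqrt(21)/3)*(23/3) = 23*I*sqrt(21)/9 ≈ 11.711*I)
1/((q*18)*(0/17 + 47/25)) = 1/(((23*I*sqrt(21)/9)*18)*(0/17 + 47/25)) = 1/((46*I*sqrt(21))*(0*(1/17) + 47*(1/25))) = 1/((46*I*sqrt(21))*(0 + 47/25)) = 1/((46*I*sqrt(21))*(47/25)) = 1/(2162*I*sqrt(21)/25) = -25*I*sqrt(21)/45402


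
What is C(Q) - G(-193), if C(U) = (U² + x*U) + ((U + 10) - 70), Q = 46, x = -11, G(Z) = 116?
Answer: 1480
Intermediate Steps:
C(U) = -60 + U² - 10*U (C(U) = (U² - 11*U) + ((U + 10) - 70) = (U² - 11*U) + ((10 + U) - 70) = (U² - 11*U) + (-60 + U) = -60 + U² - 10*U)
C(Q) - G(-193) = (-60 + 46² - 10*46) - 1*116 = (-60 + 2116 - 460) - 116 = 1596 - 116 = 1480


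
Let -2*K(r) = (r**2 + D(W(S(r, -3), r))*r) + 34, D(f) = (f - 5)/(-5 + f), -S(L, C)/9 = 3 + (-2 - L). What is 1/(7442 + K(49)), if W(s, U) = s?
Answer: 1/6200 ≈ 0.00016129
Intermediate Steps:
S(L, C) = -9 + 9*L (S(L, C) = -9*(3 + (-2 - L)) = -9*(1 - L) = -9 + 9*L)
D(f) = 1 (D(f) = (-5 + f)/(-5 + f) = 1)
K(r) = -17 - r/2 - r**2/2 (K(r) = -((r**2 + 1*r) + 34)/2 = -((r**2 + r) + 34)/2 = -((r + r**2) + 34)/2 = -(34 + r + r**2)/2 = -17 - r/2 - r**2/2)
1/(7442 + K(49)) = 1/(7442 + (-17 - 1/2*49 - 1/2*49**2)) = 1/(7442 + (-17 - 49/2 - 1/2*2401)) = 1/(7442 + (-17 - 49/2 - 2401/2)) = 1/(7442 - 1242) = 1/6200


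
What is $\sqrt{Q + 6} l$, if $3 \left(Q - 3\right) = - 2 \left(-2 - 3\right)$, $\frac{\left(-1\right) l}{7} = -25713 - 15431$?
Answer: $\frac{288008 \sqrt{111}}{3} \approx 1.0115 \cdot 10^{6}$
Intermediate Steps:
$l = 288008$ ($l = - 7 \left(-25713 - 15431\right) = \left(-7\right) \left(-41144\right) = 288008$)
$Q = \frac{19}{3}$ ($Q = 3 + \frac{\left(-2\right) \left(-2 - 3\right)}{3} = 3 + \frac{\left(-2\right) \left(-5\right)}{3} = 3 + \frac{1}{3} \cdot 10 = 3 + \frac{10}{3} = \frac{19}{3} \approx 6.3333$)
$\sqrt{Q + 6} l = \sqrt{\frac{19}{3} + 6} \cdot 288008 = \sqrt{\frac{37}{3}} \cdot 288008 = \frac{\sqrt{111}}{3} \cdot 288008 = \frac{288008 \sqrt{111}}{3}$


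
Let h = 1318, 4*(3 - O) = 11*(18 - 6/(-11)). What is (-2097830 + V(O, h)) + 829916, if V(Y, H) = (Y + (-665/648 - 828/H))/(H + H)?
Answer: -1427235469093771/1125656352 ≈ -1.2679e+6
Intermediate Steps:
O = -48 (O = 3 - 11*(18 - 6/(-11))/4 = 3 - 11*(18 - 6*(-1/11))/4 = 3 - 11*(18 + 6/11)/4 = 3 - 11*204/(4*11) = 3 - ¼*204 = 3 - 51 = -48)
V(Y, H) = (-665/648 + Y - 828/H)/(2*H) (V(Y, H) = (Y + (-665*1/648 - 828/H))/((2*H)) = (Y + (-665/648 - 828/H))*(1/(2*H)) = (-665/648 + Y - 828/H)*(1/(2*H)) = (-665/648 + Y - 828/H)/(2*H))
(-2097830 + V(O, h)) + 829916 = (-2097830 + (1/1296)*(-536544 + 1318*(-665 + 648*(-48)))/1318²) + 829916 = (-2097830 + (1/1296)*(1/1737124)*(-536544 + 1318*(-665 - 31104))) + 829916 = (-2097830 + (1/1296)*(1/1737124)*(-536544 + 1318*(-31769))) + 829916 = (-2097830 + (1/1296)*(1/1737124)*(-536544 - 41871542)) + 829916 = (-2097830 + (1/1296)*(1/1737124)*(-42408086)) + 829916 = (-2097830 - 21204043/1125656352) + 829916 = -2361435686120203/1125656352 + 829916 = -1427235469093771/1125656352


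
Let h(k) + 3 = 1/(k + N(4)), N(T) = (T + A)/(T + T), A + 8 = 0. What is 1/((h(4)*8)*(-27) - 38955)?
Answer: -7/268581 ≈ -2.6063e-5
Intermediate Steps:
A = -8 (A = -8 + 0 = -8)
N(T) = (-8 + T)/(2*T) (N(T) = (T - 8)/(T + T) = (-8 + T)/((2*T)) = (-8 + T)*(1/(2*T)) = (-8 + T)/(2*T))
h(k) = -3 + 1/(-½ + k) (h(k) = -3 + 1/(k + (½)*(-8 + 4)/4) = -3 + 1/(k + (½)*(¼)*(-4)) = -3 + 1/(k - ½) = -3 + 1/(-½ + k))
1/((h(4)*8)*(-27) - 38955) = 1/((((5 - 6*4)/(-1 + 2*4))*8)*(-27) - 38955) = 1/((((5 - 24)/(-1 + 8))*8)*(-27) - 38955) = 1/(((-19/7)*8)*(-27) - 38955) = 1/((((⅐)*(-19))*8)*(-27) - 38955) = 1/(-19/7*8*(-27) - 38955) = 1/(-152/7*(-27) - 38955) = 1/(4104/7 - 38955) = 1/(-268581/7) = -7/268581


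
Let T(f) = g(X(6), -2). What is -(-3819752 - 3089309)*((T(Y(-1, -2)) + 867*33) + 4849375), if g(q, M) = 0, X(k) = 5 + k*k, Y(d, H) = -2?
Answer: 33702302831146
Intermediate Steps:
X(k) = 5 + k²
T(f) = 0
-(-3819752 - 3089309)*((T(Y(-1, -2)) + 867*33) + 4849375) = -(-3819752 - 3089309)*((0 + 867*33) + 4849375) = -(-6909061)*((0 + 28611) + 4849375) = -(-6909061)*(28611 + 4849375) = -(-6909061)*4877986 = -1*(-33702302831146) = 33702302831146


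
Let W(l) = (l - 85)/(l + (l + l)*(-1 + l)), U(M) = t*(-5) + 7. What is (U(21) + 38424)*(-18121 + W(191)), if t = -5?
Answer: -50711280562360/72771 ≈ -6.9686e+8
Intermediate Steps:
U(M) = 32 (U(M) = -5*(-5) + 7 = 25 + 7 = 32)
W(l) = (-85 + l)/(l + 2*l*(-1 + l)) (W(l) = (-85 + l)/(l + (2*l)*(-1 + l)) = (-85 + l)/(l + 2*l*(-1 + l)))
(U(21) + 38424)*(-18121 + W(191)) = (32 + 38424)*(-18121 + (-85 + 191)/(191*(-1 + 2*191))) = 38456*(-18121 + (1/191)*106/(-1 + 382)) = 38456*(-18121 + (1/191)*106/381) = 38456*(-18121 + (1/191)*(1/381)*106) = 38456*(-18121 + 106/72771) = 38456*(-1318683185/72771) = -50711280562360/72771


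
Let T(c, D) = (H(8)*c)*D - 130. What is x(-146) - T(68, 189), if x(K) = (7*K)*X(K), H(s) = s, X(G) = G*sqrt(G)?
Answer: -102686 + 149212*I*sqrt(146) ≈ -1.0269e+5 + 1.8029e+6*I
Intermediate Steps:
X(G) = G**(3/2)
x(K) = 7*K**(5/2) (x(K) = (7*K)*K**(3/2) = 7*K**(5/2))
T(c, D) = -130 + 8*D*c (T(c, D) = (8*c)*D - 130 = 8*D*c - 130 = -130 + 8*D*c)
x(-146) - T(68, 189) = 7*(-146)**(5/2) - (-130 + 8*189*68) = 7*(21316*I*sqrt(146)) - (-130 + 102816) = 149212*I*sqrt(146) - 1*102686 = 149212*I*sqrt(146) - 102686 = -102686 + 149212*I*sqrt(146)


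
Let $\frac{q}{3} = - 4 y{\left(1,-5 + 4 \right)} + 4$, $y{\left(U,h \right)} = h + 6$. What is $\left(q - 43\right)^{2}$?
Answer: $8281$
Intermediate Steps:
$y{\left(U,h \right)} = 6 + h$
$q = -48$ ($q = 3 \left(- 4 \left(6 + \left(-5 + 4\right)\right) + 4\right) = 3 \left(- 4 \left(6 - 1\right) + 4\right) = 3 \left(\left(-4\right) 5 + 4\right) = 3 \left(-20 + 4\right) = 3 \left(-16\right) = -48$)
$\left(q - 43\right)^{2} = \left(-48 - 43\right)^{2} = \left(-91\right)^{2} = 8281$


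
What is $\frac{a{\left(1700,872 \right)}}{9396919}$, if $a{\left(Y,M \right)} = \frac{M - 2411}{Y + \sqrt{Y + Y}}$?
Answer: $- \frac{513}{5318656154} + \frac{513 \sqrt{34}}{904171546180} \approx -9.3145 \cdot 10^{-8}$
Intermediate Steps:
$a{\left(Y,M \right)} = \frac{-2411 + M}{Y + \sqrt{2} \sqrt{Y}}$ ($a{\left(Y,M \right)} = \frac{-2411 + M}{Y + \sqrt{2 Y}} = \frac{-2411 + M}{Y + \sqrt{2} \sqrt{Y}}$)
$\frac{a{\left(1700,872 \right)}}{9396919} = \frac{\frac{1}{1700 + \sqrt{2} \sqrt{1700}} \left(-2411 + 872\right)}{9396919} = \frac{1}{1700 + \sqrt{2} \cdot 10 \sqrt{17}} \left(-1539\right) \frac{1}{9396919} = \frac{1}{1700 + 10 \sqrt{34}} \left(-1539\right) \frac{1}{9396919} = - \frac{1539}{1700 + 10 \sqrt{34}} \cdot \frac{1}{9396919} = - \frac{1539}{9396919 \left(1700 + 10 \sqrt{34}\right)}$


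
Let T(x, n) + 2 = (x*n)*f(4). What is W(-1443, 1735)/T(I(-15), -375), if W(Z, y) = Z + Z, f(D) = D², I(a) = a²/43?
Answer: 62049/675043 ≈ 0.091919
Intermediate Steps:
I(a) = a²/43 (I(a) = a²*(1/43) = a²/43)
W(Z, y) = 2*Z
T(x, n) = -2 + 16*n*x (T(x, n) = -2 + (x*n)*4² = -2 + (n*x)*16 = -2 + 16*n*x)
W(-1443, 1735)/T(I(-15), -375) = (2*(-1443))/(-2 + 16*(-375)*((1/43)*(-15)²)) = -2886/(-2 + 16*(-375)*((1/43)*225)) = -2886/(-2 + 16*(-375)*(225/43)) = -2886/(-2 - 1350000/43) = -2886/(-1350086/43) = -2886*(-43/1350086) = 62049/675043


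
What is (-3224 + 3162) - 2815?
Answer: -2877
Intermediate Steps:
(-3224 + 3162) - 2815 = -62 - 2815 = -2877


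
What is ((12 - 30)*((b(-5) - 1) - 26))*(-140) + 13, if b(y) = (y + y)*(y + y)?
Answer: 183973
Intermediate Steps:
b(y) = 4*y² (b(y) = (2*y)*(2*y) = 4*y²)
((12 - 30)*((b(-5) - 1) - 26))*(-140) + 13 = ((12 - 30)*((4*(-5)² - 1) - 26))*(-140) + 13 = -18*((4*25 - 1) - 26)*(-140) + 13 = -18*((100 - 1) - 26)*(-140) + 13 = -18*(99 - 26)*(-140) + 13 = -18*73*(-140) + 13 = -1314*(-140) + 13 = 183960 + 13 = 183973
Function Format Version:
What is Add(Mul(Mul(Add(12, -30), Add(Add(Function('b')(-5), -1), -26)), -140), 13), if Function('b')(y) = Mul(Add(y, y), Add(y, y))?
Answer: 183973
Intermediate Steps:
Function('b')(y) = Mul(4, Pow(y, 2)) (Function('b')(y) = Mul(Mul(2, y), Mul(2, y)) = Mul(4, Pow(y, 2)))
Add(Mul(Mul(Add(12, -30), Add(Add(Function('b')(-5), -1), -26)), -140), 13) = Add(Mul(Mul(Add(12, -30), Add(Add(Mul(4, Pow(-5, 2)), -1), -26)), -140), 13) = Add(Mul(Mul(-18, Add(Add(Mul(4, 25), -1), -26)), -140), 13) = Add(Mul(Mul(-18, Add(Add(100, -1), -26)), -140), 13) = Add(Mul(Mul(-18, Add(99, -26)), -140), 13) = Add(Mul(Mul(-18, 73), -140), 13) = Add(Mul(-1314, -140), 13) = Add(183960, 13) = 183973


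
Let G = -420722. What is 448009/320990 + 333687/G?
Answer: 20344263092/33761888695 ≈ 0.60258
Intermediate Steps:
448009/320990 + 333687/G = 448009/320990 + 333687/(-420722) = 448009*(1/320990) + 333687*(-1/420722) = 448009/320990 - 333687/420722 = 20344263092/33761888695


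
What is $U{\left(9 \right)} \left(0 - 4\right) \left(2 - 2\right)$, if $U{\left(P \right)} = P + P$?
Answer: $0$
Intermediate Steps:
$U{\left(P \right)} = 2 P$
$U{\left(9 \right)} \left(0 - 4\right) \left(2 - 2\right) = 2 \cdot 9 \left(0 - 4\right) \left(2 - 2\right) = 18 \left(\left(-4\right) 0\right) = 18 \cdot 0 = 0$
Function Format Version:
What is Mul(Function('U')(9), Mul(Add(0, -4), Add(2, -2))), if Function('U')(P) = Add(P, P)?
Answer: 0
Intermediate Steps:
Function('U')(P) = Mul(2, P)
Mul(Function('U')(9), Mul(Add(0, -4), Add(2, -2))) = Mul(Mul(2, 9), Mul(Add(0, -4), Add(2, -2))) = Mul(18, Mul(-4, 0)) = Mul(18, 0) = 0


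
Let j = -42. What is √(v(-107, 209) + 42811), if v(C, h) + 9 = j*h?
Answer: 2*√8506 ≈ 184.46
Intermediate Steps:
v(C, h) = -9 - 42*h
√(v(-107, 209) + 42811) = √((-9 - 42*209) + 42811) = √((-9 - 8778) + 42811) = √(-8787 + 42811) = √34024 = 2*√8506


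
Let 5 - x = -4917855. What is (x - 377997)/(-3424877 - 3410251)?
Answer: -4539863/6835128 ≈ -0.66420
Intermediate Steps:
x = 4917860 (x = 5 - 1*(-4917855) = 5 + 4917855 = 4917860)
(x - 377997)/(-3424877 - 3410251) = (4917860 - 377997)/(-3424877 - 3410251) = 4539863/(-6835128) = 4539863*(-1/6835128) = -4539863/6835128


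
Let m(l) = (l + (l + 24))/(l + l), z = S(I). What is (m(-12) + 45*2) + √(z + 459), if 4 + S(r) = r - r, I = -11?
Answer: 90 + √455 ≈ 111.33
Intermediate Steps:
S(r) = -4 (S(r) = -4 + (r - r) = -4 + 0 = -4)
z = -4
m(l) = (24 + 2*l)/(2*l) (m(l) = (l + (24 + l))/((2*l)) = (24 + 2*l)*(1/(2*l)) = (24 + 2*l)/(2*l))
(m(-12) + 45*2) + √(z + 459) = ((12 - 12)/(-12) + 45*2) + √(-4 + 459) = (-1/12*0 + 90) + √455 = (0 + 90) + √455 = 90 + √455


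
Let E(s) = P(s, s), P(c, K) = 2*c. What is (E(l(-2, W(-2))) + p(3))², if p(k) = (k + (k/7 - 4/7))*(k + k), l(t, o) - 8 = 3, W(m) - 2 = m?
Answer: 75076/49 ≈ 1532.2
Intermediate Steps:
W(m) = 2 + m
l(t, o) = 11 (l(t, o) = 8 + 3 = 11)
E(s) = 2*s
p(k) = 2*k*(-4/7 + 8*k/7) (p(k) = (k + (k*(⅐) - 4*⅐))*(2*k) = (k + (k/7 - 4/7))*(2*k) = (k + (-4/7 + k/7))*(2*k) = (-4/7 + 8*k/7)*(2*k) = 2*k*(-4/7 + 8*k/7))
(E(l(-2, W(-2))) + p(3))² = (2*11 + (8/7)*3*(-1 + 2*3))² = (22 + (8/7)*3*(-1 + 6))² = (22 + (8/7)*3*5)² = (22 + 120/7)² = (274/7)² = 75076/49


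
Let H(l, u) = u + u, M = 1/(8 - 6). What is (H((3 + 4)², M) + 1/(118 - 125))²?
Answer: 36/49 ≈ 0.73469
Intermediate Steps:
M = ½ (M = 1/2 = ½ ≈ 0.50000)
H(l, u) = 2*u
(H((3 + 4)², M) + 1/(118 - 125))² = (2*(½) + 1/(118 - 125))² = (1 + 1/(-7))² = (1 - ⅐)² = (6/7)² = 36/49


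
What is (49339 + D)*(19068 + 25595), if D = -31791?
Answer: 783746324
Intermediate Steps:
(49339 + D)*(19068 + 25595) = (49339 - 31791)*(19068 + 25595) = 17548*44663 = 783746324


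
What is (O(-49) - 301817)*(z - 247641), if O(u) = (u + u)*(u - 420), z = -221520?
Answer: 120037187655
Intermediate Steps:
O(u) = 2*u*(-420 + u) (O(u) = (2*u)*(-420 + u) = 2*u*(-420 + u))
(O(-49) - 301817)*(z - 247641) = (2*(-49)*(-420 - 49) - 301817)*(-221520 - 247641) = (2*(-49)*(-469) - 301817)*(-469161) = (45962 - 301817)*(-469161) = -255855*(-469161) = 120037187655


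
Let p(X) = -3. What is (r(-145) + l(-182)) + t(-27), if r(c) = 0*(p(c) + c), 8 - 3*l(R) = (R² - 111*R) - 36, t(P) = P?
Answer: -53363/3 ≈ -17788.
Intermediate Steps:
l(R) = 44/3 + 37*R - R²/3 (l(R) = 8/3 - ((R² - 111*R) - 36)/3 = 8/3 - (-36 + R² - 111*R)/3 = 8/3 + (12 + 37*R - R²/3) = 44/3 + 37*R - R²/3)
r(c) = 0 (r(c) = 0*(-3 + c) = 0)
(r(-145) + l(-182)) + t(-27) = (0 + (44/3 + 37*(-182) - ⅓*(-182)²)) - 27 = (0 + (44/3 - 6734 - ⅓*33124)) - 27 = (0 + (44/3 - 6734 - 33124/3)) - 27 = (0 - 53282/3) - 27 = -53282/3 - 27 = -53363/3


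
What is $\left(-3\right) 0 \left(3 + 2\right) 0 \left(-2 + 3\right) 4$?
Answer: $0$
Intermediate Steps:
$\left(-3\right) 0 \left(3 + 2\right) 0 \left(-2 + 3\right) 4 = 0 \cdot 5 \cdot 0 \cdot 1 \cdot 4 = 0 \cdot 0 \cdot 4 = 0 \cdot 4 = 0$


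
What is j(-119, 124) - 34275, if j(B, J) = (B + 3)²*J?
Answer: 1634269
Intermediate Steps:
j(B, J) = J*(3 + B)² (j(B, J) = (3 + B)²*J = J*(3 + B)²)
j(-119, 124) - 34275 = 124*(3 - 119)² - 34275 = 124*(-116)² - 34275 = 124*13456 - 34275 = 1668544 - 34275 = 1634269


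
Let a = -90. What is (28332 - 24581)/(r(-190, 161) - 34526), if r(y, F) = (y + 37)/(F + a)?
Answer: -266321/2451499 ≈ -0.10864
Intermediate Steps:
r(y, F) = (37 + y)/(-90 + F) (r(y, F) = (y + 37)/(F - 90) = (37 + y)/(-90 + F))
(28332 - 24581)/(r(-190, 161) - 34526) = (28332 - 24581)/((37 - 190)/(-90 + 161) - 34526) = 3751/(-153/71 - 34526) = 3751/(-2451499/71) = 3751*(-71/2451499) = -266321/2451499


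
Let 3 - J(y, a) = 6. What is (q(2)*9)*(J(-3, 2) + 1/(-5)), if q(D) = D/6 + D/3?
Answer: -144/5 ≈ -28.800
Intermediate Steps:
J(y, a) = -3 (J(y, a) = 3 - 1*6 = 3 - 6 = -3)
q(D) = D/2 (q(D) = D*(⅙) + D*(⅓) = D/6 + D/3 = D/2)
(q(2)*9)*(J(-3, 2) + 1/(-5)) = (((½)*2)*9)*(-3 + 1/(-5)) = (1*9)*(-3 - ⅕) = 9*(-16/5) = -144/5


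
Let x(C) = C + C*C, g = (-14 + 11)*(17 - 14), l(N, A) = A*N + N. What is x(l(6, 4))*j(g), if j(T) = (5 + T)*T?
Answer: 33480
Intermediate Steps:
l(N, A) = N + A*N
g = -9 (g = -3*3 = -9)
x(C) = C + C**2
j(T) = T*(5 + T)
x(l(6, 4))*j(g) = ((6*(1 + 4))*(1 + 6*(1 + 4)))*(-9*(5 - 9)) = ((6*5)*(1 + 6*5))*(-9*(-4)) = (30*(1 + 30))*36 = (30*31)*36 = 930*36 = 33480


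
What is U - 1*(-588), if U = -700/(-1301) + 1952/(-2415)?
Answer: 1846596968/3141915 ≈ 587.73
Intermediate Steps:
U = -849052/3141915 (U = -700*(-1/1301) + 1952*(-1/2415) = 700/1301 - 1952/2415 = -849052/3141915 ≈ -0.27023)
U - 1*(-588) = -849052/3141915 - 1*(-588) = -849052/3141915 + 588 = 1846596968/3141915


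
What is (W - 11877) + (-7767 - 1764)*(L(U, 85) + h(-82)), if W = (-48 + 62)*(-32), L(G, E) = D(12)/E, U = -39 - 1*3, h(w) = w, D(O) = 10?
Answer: 13057627/17 ≈ 7.6810e+5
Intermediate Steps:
U = -42 (U = -39 - 3 = -42)
L(G, E) = 10/E
W = -448 (W = 14*(-32) = -448)
(W - 11877) + (-7767 - 1764)*(L(U, 85) + h(-82)) = (-448 - 11877) + (-7767 - 1764)*(10/85 - 82) = -12325 - 9531*(10*(1/85) - 82) = -12325 - 9531*(2/17 - 82) = -12325 - 9531*(-1392/17) = -12325 + 13267152/17 = 13057627/17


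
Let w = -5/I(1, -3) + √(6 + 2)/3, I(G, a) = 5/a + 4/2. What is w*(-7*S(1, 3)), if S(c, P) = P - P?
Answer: 0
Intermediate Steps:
S(c, P) = 0
I(G, a) = 2 + 5/a (I(G, a) = 5/a + 4*(½) = 5/a + 2 = 2 + 5/a)
w = -15 + 2*√2/3 (w = -5/(2 + 5/(-3)) + √(6 + 2)/3 = -5/(2 + 5*(-⅓)) + √8*(⅓) = -5/(2 - 5/3) + (2*√2)*(⅓) = -5/⅓ + 2*√2/3 = -5*3 + 2*√2/3 = -15 + 2*√2/3 ≈ -14.057)
w*(-7*S(1, 3)) = (-15 + 2*√2/3)*(-7*0) = (-15 + 2*√2/3)*0 = 0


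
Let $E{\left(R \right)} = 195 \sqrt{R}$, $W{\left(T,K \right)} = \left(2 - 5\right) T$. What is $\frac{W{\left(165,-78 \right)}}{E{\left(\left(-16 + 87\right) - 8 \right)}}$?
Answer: $- \frac{11 \sqrt{7}}{91} \approx -0.31982$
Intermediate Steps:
$W{\left(T,K \right)} = - 3 T$
$\frac{W{\left(165,-78 \right)}}{E{\left(\left(-16 + 87\right) - 8 \right)}} = \frac{\left(-3\right) 165}{195 \sqrt{\left(-16 + 87\right) - 8}} = - \frac{495}{195 \sqrt{71 - 8}} = - \frac{495}{195 \sqrt{63}} = - \frac{495}{195 \cdot 3 \sqrt{7}} = - \frac{495}{585 \sqrt{7}} = - 495 \frac{\sqrt{7}}{4095} = - \frac{11 \sqrt{7}}{91}$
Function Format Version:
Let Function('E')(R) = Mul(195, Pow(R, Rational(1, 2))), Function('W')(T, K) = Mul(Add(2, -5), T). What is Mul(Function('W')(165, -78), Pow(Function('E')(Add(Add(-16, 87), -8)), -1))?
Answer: Mul(Rational(-11, 91), Pow(7, Rational(1, 2))) ≈ -0.31982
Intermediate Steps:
Function('W')(T, K) = Mul(-3, T)
Mul(Function('W')(165, -78), Pow(Function('E')(Add(Add(-16, 87), -8)), -1)) = Mul(Mul(-3, 165), Pow(Mul(195, Pow(Add(Add(-16, 87), -8), Rational(1, 2))), -1)) = Mul(-495, Pow(Mul(195, Pow(Add(71, -8), Rational(1, 2))), -1)) = Mul(-495, Pow(Mul(195, Pow(63, Rational(1, 2))), -1)) = Mul(-495, Pow(Mul(195, Mul(3, Pow(7, Rational(1, 2)))), -1)) = Mul(-495, Pow(Mul(585, Pow(7, Rational(1, 2))), -1)) = Mul(-495, Mul(Rational(1, 4095), Pow(7, Rational(1, 2)))) = Mul(Rational(-11, 91), Pow(7, Rational(1, 2)))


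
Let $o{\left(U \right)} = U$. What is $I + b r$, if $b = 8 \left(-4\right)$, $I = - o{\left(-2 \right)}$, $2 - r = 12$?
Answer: $322$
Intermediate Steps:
$r = -10$ ($r = 2 - 12 = -10$)
$I = 2$ ($I = \left(-1\right) \left(-2\right) = 2$)
$b = -32$
$I + b r = 2 - -320 = 2 + 320 = 322$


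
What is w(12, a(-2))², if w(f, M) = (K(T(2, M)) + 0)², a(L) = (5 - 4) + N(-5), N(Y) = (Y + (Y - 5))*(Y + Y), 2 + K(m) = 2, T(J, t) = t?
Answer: 0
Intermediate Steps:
K(m) = 0 (K(m) = -2 + 2 = 0)
N(Y) = 2*Y*(-5 + 2*Y) (N(Y) = (Y + (-5 + Y))*(2*Y) = (-5 + 2*Y)*(2*Y) = 2*Y*(-5 + 2*Y))
a(L) = 151 (a(L) = (5 - 4) + 2*(-5)*(-5 + 2*(-5)) = 1 + 2*(-5)*(-5 - 10) = 1 + 2*(-5)*(-15) = 1 + 150 = 151)
w(f, M) = 0 (w(f, M) = (0 + 0)² = 0² = 0)
w(12, a(-2))² = 0² = 0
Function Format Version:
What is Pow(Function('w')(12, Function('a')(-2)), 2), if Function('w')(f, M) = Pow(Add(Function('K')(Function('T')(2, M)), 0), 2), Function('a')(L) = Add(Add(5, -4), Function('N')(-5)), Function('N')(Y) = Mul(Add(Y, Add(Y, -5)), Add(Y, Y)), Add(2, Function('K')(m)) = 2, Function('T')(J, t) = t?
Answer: 0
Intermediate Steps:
Function('K')(m) = 0 (Function('K')(m) = Add(-2, 2) = 0)
Function('N')(Y) = Mul(2, Y, Add(-5, Mul(2, Y))) (Function('N')(Y) = Mul(Add(Y, Add(-5, Y)), Mul(2, Y)) = Mul(Add(-5, Mul(2, Y)), Mul(2, Y)) = Mul(2, Y, Add(-5, Mul(2, Y))))
Function('a')(L) = 151 (Function('a')(L) = Add(Add(5, -4), Mul(2, -5, Add(-5, Mul(2, -5)))) = Add(1, Mul(2, -5, Add(-5, -10))) = Add(1, Mul(2, -5, -15)) = Add(1, 150) = 151)
Function('w')(f, M) = 0 (Function('w')(f, M) = Pow(Add(0, 0), 2) = Pow(0, 2) = 0)
Pow(Function('w')(12, Function('a')(-2)), 2) = Pow(0, 2) = 0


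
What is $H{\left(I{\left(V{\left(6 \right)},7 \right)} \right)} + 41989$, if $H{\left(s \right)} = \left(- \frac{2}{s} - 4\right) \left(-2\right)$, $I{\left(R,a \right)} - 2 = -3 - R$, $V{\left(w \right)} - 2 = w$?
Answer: $\frac{377969}{9} \approx 41997.0$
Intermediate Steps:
$V{\left(w \right)} = 2 + w$
$I{\left(R,a \right)} = -1 - R$ ($I{\left(R,a \right)} = 2 - \left(3 + R\right) = -1 - R$)
$H{\left(s \right)} = 8 + \frac{4}{s}$ ($H{\left(s \right)} = \left(-4 - \frac{2}{s}\right) \left(-2\right) = 8 + \frac{4}{s}$)
$H{\left(I{\left(V{\left(6 \right)},7 \right)} \right)} + 41989 = \left(8 + \frac{4}{-1 - \left(2 + 6\right)}\right) + 41989 = \left(8 + \frac{4}{-1 - 8}\right) + 41989 = \left(8 + \frac{4}{-9}\right) + 41989 = \left(8 + 4 \left(- \frac{1}{9}\right)\right) + 41989 = \left(8 - \frac{4}{9}\right) + 41989 = \frac{68}{9} + 41989 = \frac{377969}{9}$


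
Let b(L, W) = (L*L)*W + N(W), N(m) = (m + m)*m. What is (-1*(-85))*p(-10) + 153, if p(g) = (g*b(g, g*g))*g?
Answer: 255000153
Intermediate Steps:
N(m) = 2*m**2 (N(m) = (2*m)*m = 2*m**2)
b(L, W) = 2*W**2 + W*L**2 (b(L, W) = (L*L)*W + 2*W**2 = L**2*W + 2*W**2 = W*L**2 + 2*W**2 = 2*W**2 + W*L**2)
p(g) = 3*g**6 (p(g) = (g*((g*g)*(g**2 + 2*(g*g))))*g = (g*(g**2*(g**2 + 2*g**2)))*g = (g*(g**2*(3*g**2)))*g = (g*(3*g**4))*g = (3*g**5)*g = 3*g**6)
(-1*(-85))*p(-10) + 153 = (-1*(-85))*(3*(-10)**6) + 153 = 85*(3*1000000) + 153 = 85*3000000 + 153 = 255000000 + 153 = 255000153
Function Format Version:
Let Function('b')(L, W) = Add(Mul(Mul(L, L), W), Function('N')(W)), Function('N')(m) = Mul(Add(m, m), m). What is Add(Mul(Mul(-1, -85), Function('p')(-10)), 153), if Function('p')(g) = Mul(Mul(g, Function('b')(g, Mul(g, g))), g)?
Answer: 255000153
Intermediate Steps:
Function('N')(m) = Mul(2, Pow(m, 2)) (Function('N')(m) = Mul(Mul(2, m), m) = Mul(2, Pow(m, 2)))
Function('b')(L, W) = Add(Mul(2, Pow(W, 2)), Mul(W, Pow(L, 2))) (Function('b')(L, W) = Add(Mul(Mul(L, L), W), Mul(2, Pow(W, 2))) = Add(Mul(Pow(L, 2), W), Mul(2, Pow(W, 2))) = Add(Mul(W, Pow(L, 2)), Mul(2, Pow(W, 2))) = Add(Mul(2, Pow(W, 2)), Mul(W, Pow(L, 2))))
Function('p')(g) = Mul(3, Pow(g, 6)) (Function('p')(g) = Mul(Mul(g, Mul(Mul(g, g), Add(Pow(g, 2), Mul(2, Mul(g, g))))), g) = Mul(Mul(g, Mul(Pow(g, 2), Add(Pow(g, 2), Mul(2, Pow(g, 2))))), g) = Mul(Mul(g, Mul(Pow(g, 2), Mul(3, Pow(g, 2)))), g) = Mul(Mul(g, Mul(3, Pow(g, 4))), g) = Mul(Mul(3, Pow(g, 5)), g) = Mul(3, Pow(g, 6)))
Add(Mul(Mul(-1, -85), Function('p')(-10)), 153) = Add(Mul(Mul(-1, -85), Mul(3, Pow(-10, 6))), 153) = Add(Mul(85, Mul(3, 1000000)), 153) = Add(Mul(85, 3000000), 153) = Add(255000000, 153) = 255000153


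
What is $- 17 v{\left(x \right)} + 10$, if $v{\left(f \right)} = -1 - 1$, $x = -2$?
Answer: $44$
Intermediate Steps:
$v{\left(f \right)} = -2$ ($v{\left(f \right)} = -1 - 1 = -2$)
$- 17 v{\left(x \right)} + 10 = \left(-17\right) \left(-2\right) + 10 = 34 + 10 = 44$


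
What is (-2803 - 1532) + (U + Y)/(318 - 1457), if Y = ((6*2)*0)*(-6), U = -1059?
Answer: -4936506/1139 ≈ -4334.1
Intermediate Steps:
Y = 0 (Y = (12*0)*(-6) = 0*(-6) = 0)
(-2803 - 1532) + (U + Y)/(318 - 1457) = (-2803 - 1532) + (-1059 + 0)/(318 - 1457) = -4335 - 1059/(-1139) = -4335 - 1059*(-1/1139) = -4335 + 1059/1139 = -4936506/1139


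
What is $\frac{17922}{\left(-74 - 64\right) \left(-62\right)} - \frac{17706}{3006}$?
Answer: $- \frac{2711639}{714426} \approx -3.7955$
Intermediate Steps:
$\frac{17922}{\left(-74 - 64\right) \left(-62\right)} - \frac{17706}{3006} = \frac{17922}{\left(-138\right) \left(-62\right)} - \frac{2951}{501} = \frac{17922}{8556} - \frac{2951}{501} = 17922 \cdot \frac{1}{8556} - \frac{2951}{501} = \frac{2987}{1426} - \frac{2951}{501} = - \frac{2711639}{714426}$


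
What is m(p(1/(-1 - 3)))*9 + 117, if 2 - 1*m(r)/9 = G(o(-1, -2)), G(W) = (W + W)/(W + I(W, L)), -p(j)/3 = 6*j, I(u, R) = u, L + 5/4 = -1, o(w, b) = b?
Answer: 198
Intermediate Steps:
L = -9/4 (L = -5/4 - 1 = -9/4 ≈ -2.2500)
p(j) = -18*j
G(W) = 1 (G(W) = (W + W)/(W + W) = (2*W)/((2*W)) = (2*W)*(1/(2*W)) = 1)
m(r) = 9 (m(r) = 18 - 9*1 = 18 - 9 = 9)
m(p(1/(-1 - 3)))*9 + 117 = 9*9 + 117 = 81 + 117 = 198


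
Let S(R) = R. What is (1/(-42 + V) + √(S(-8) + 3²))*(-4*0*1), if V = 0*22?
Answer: 0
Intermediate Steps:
V = 0
(1/(-42 + V) + √(S(-8) + 3²))*(-4*0*1) = (1/(-42 + 0) + √(-8 + 3²))*(-4*0*1) = (1/(-42) + √(-8 + 9))*(0*1) = (-1/42 + √1)*0 = (-1/42 + 1)*0 = (41/42)*0 = 0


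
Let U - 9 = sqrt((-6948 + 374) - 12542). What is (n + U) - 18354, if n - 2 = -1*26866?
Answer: -45209 + 18*I*sqrt(59) ≈ -45209.0 + 138.26*I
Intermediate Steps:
U = 9 + 18*I*sqrt(59) (U = 9 + sqrt((-6948 + 374) - 12542) = 9 + sqrt(-6574 - 12542) = 9 + sqrt(-19116) = 9 + 18*I*sqrt(59) ≈ 9.0 + 138.26*I)
n = -26864 (n = 2 - 1*26866 = 2 - 26866 = -26864)
(n + U) - 18354 = (-26864 + (9 + 18*I*sqrt(59))) - 18354 = (-26855 + 18*I*sqrt(59)) - 18354 = -45209 + 18*I*sqrt(59)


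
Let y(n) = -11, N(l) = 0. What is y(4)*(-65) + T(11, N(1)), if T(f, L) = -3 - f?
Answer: 701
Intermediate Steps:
y(4)*(-65) + T(11, N(1)) = -11*(-65) + (-3 - 1*11) = 715 + (-3 - 11) = 715 - 14 = 701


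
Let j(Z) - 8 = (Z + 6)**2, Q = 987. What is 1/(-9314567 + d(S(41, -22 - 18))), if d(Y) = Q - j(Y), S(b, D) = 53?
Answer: -1/9317069 ≈ -1.0733e-7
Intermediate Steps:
j(Z) = 8 + (6 + Z)**2 (j(Z) = 8 + (Z + 6)**2 = 8 + (6 + Z)**2)
d(Y) = 979 - (6 + Y)**2 (d(Y) = 987 - (8 + (6 + Y)**2) = 987 + (-8 - (6 + Y)**2) = 979 - (6 + Y)**2)
1/(-9314567 + d(S(41, -22 - 18))) = 1/(-9314567 + (979 - (6 + 53)**2)) = 1/(-9314567 + (979 - 1*59**2)) = 1/(-9314567 + (979 - 1*3481)) = 1/(-9314567 + (979 - 3481)) = 1/(-9314567 - 2502) = 1/(-9317069) = -1/9317069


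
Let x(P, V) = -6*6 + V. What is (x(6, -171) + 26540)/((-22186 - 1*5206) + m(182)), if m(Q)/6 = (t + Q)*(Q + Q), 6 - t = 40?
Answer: 26333/295840 ≈ 0.089011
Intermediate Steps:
t = -34 (t = 6 - 1*40 = 6 - 40 = -34)
x(P, V) = -36 + V
m(Q) = 12*Q*(-34 + Q) (m(Q) = 6*((-34 + Q)*(Q + Q)) = 6*((-34 + Q)*(2*Q)) = 6*(2*Q*(-34 + Q)) = 12*Q*(-34 + Q))
(x(6, -171) + 26540)/((-22186 - 1*5206) + m(182)) = ((-36 - 171) + 26540)/((-22186 - 1*5206) + 12*182*(-34 + 182)) = (-207 + 26540)/((-22186 - 5206) + 12*182*148) = 26333/(-27392 + 323232) = 26333/295840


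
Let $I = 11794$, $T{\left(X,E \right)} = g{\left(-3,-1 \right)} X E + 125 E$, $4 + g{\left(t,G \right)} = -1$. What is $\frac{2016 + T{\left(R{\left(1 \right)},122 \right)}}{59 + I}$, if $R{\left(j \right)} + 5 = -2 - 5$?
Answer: $\frac{24586}{11853} \approx 2.0742$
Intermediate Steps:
$g{\left(t,G \right)} = -5$ ($g{\left(t,G \right)} = -4 - 1 = -5$)
$R{\left(j \right)} = -12$ ($R{\left(j \right)} = -5 - 7 = -12$)
$T{\left(X,E \right)} = 125 E - 5 E X$ ($T{\left(X,E \right)} = - 5 X E + 125 E = - 5 E X + 125 E = 125 E - 5 E X$)
$\frac{2016 + T{\left(R{\left(1 \right)},122 \right)}}{59 + I} = \frac{2016 + 5 \cdot 122 \left(25 - -12\right)}{59 + 11794} = \frac{2016 + 5 \cdot 122 \left(25 + 12\right)}{11853} = \left(2016 + 5 \cdot 122 \cdot 37\right) \frac{1}{11853} = \left(2016 + 22570\right) \frac{1}{11853} = 24586 \cdot \frac{1}{11853} = \frac{24586}{11853}$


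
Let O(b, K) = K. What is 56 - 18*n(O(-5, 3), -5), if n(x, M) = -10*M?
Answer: -844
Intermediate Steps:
56 - 18*n(O(-5, 3), -5) = 56 - (-180)*(-5) = 56 - 18*50 = 56 - 900 = -844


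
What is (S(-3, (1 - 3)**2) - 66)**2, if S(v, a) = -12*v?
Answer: 900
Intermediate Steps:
(S(-3, (1 - 3)**2) - 66)**2 = (-12*(-3) - 66)**2 = (36 - 66)**2 = (-30)**2 = 900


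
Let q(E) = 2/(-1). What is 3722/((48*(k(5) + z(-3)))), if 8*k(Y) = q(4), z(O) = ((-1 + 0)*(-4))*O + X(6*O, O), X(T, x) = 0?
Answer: -1861/294 ≈ -6.3299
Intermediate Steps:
z(O) = 4*O (z(O) = ((-1 + 0)*(-4))*O + 0 = (-1*(-4))*O + 0 = 4*O + 0 = 4*O)
q(E) = -2 (q(E) = 2*(-1) = -2)
k(Y) = -¼ (k(Y) = (⅛)*(-2) = -¼)
3722/((48*(k(5) + z(-3)))) = 3722/((48*(-¼ + 4*(-3)))) = 3722/((48*(-¼ - 12))) = 3722/((48*(-49/4))) = 3722/(-588) = 3722*(-1/588) = -1861/294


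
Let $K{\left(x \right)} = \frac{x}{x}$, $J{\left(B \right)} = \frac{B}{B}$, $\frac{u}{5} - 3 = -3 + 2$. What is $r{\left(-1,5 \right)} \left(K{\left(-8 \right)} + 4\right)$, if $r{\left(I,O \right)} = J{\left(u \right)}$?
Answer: $5$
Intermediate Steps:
$u = 10$ ($u = 15 + 5 \left(-3 + 2\right) = 15 + 5 \left(-1\right) = 15 - 5 = 10$)
$J{\left(B \right)} = 1$
$K{\left(x \right)} = 1$
$r{\left(I,O \right)} = 1$
$r{\left(-1,5 \right)} \left(K{\left(-8 \right)} + 4\right) = 1 \left(1 + 4\right) = 1 \cdot 5 = 5$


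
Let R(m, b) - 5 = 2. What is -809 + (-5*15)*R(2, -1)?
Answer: -1334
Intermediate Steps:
R(m, b) = 7 (R(m, b) = 5 + 2 = 7)
-809 + (-5*15)*R(2, -1) = -809 - 5*15*7 = -809 - 75*7 = -809 - 525 = -1334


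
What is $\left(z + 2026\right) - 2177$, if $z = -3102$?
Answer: $-3253$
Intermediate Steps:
$\left(z + 2026\right) - 2177 = \left(-3102 + 2026\right) - 2177 = -1076 - 2177 = -3253$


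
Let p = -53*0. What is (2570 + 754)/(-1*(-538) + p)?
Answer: 1662/269 ≈ 6.1784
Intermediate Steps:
p = 0
(2570 + 754)/(-1*(-538) + p) = (2570 + 754)/(-1*(-538) + 0) = 3324/(538 + 0) = 3324/538 = 3324*(1/538) = 1662/269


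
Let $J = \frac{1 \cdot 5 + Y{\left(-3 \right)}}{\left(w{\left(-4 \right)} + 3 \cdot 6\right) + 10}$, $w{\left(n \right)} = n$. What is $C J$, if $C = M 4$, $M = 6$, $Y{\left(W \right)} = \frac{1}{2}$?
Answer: $\frac{11}{2} \approx 5.5$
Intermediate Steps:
$Y{\left(W \right)} = \frac{1}{2}$
$J = \frac{11}{48}$ ($J = \frac{1 \cdot 5 + \frac{1}{2}}{\left(-4 + 3 \cdot 6\right) + 10} = \frac{5 + \frac{1}{2}}{\left(-4 + 18\right) + 10} = \frac{11}{2 \left(14 + 10\right)} = \frac{11}{2 \cdot 24} = \frac{11}{2} \cdot \frac{1}{24} = \frac{11}{48} \approx 0.22917$)
$C = 24$ ($C = 6 \cdot 4 = 24$)
$C J = 24 \cdot \frac{11}{48} = \frac{11}{2}$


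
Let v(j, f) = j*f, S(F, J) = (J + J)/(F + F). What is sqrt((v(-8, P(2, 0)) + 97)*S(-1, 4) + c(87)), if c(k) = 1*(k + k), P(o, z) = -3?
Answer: I*sqrt(310) ≈ 17.607*I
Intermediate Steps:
S(F, J) = J/F (S(F, J) = (2*J)/((2*F)) = (2*J)*(1/(2*F)) = J/F)
c(k) = 2*k (c(k) = 1*(2*k) = 2*k)
v(j, f) = f*j
sqrt((v(-8, P(2, 0)) + 97)*S(-1, 4) + c(87)) = sqrt((-3*(-8) + 97)*(4/(-1)) + 2*87) = sqrt((24 + 97)*(4*(-1)) + 174) = sqrt(121*(-4) + 174) = sqrt(-484 + 174) = sqrt(-310) = I*sqrt(310)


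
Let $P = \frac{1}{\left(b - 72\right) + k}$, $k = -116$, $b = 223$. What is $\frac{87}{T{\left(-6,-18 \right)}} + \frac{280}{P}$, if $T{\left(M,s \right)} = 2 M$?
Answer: $\frac{39171}{4} \approx 9792.8$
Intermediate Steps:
$P = \frac{1}{35}$ ($P = \frac{1}{\left(223 - 72\right) - 116} = \frac{1}{151 - 116} = \frac{1}{35} \approx 0.028571$)
$\frac{87}{T{\left(-6,-18 \right)}} + \frac{280}{P} = \frac{87}{2 \left(-6\right)} + 280 \frac{1}{\frac{1}{35}} = \frac{87}{-12} + 280 \cdot 35 = 87 \left(- \frac{1}{12}\right) + 9800 = - \frac{29}{4} + 9800 = \frac{39171}{4}$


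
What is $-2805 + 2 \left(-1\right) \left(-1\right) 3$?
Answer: $-2799$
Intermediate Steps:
$-2805 + 2 \left(-1\right) \left(-1\right) 3 = -2805 + \left(-2\right) \left(-1\right) 3 = -2805 + 2 \cdot 3 = -2805 + 6 = -2799$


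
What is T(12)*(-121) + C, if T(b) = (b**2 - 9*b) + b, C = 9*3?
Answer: -5781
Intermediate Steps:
C = 27
T(b) = b**2 - 8*b
T(12)*(-121) + C = (12*(-8 + 12))*(-121) + 27 = (12*4)*(-121) + 27 = 48*(-121) + 27 = -5808 + 27 = -5781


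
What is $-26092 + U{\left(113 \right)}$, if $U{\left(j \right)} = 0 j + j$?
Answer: $-25979$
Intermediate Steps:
$U{\left(j \right)} = j$ ($U{\left(j \right)} = 0 + j = j$)
$-26092 + U{\left(113 \right)} = -26092 + 113 = -25979$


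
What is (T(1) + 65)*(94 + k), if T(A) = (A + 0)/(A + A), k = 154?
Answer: 16244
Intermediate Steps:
T(A) = ½ (T(A) = A/((2*A)) = A*(1/(2*A)) = ½)
(T(1) + 65)*(94 + k) = (½ + 65)*(94 + 154) = (131/2)*248 = 16244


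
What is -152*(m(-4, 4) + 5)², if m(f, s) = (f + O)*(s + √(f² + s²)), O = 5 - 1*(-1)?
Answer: -45144 - 31616*√2 ≈ -89856.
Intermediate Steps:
O = 6 (O = 5 + 1 = 6)
m(f, s) = (6 + f)*(s + √(f² + s²)) (m(f, s) = (f + 6)*(s + √(f² + s²)) = (6 + f)*(s + √(f² + s²)))
-152*(m(-4, 4) + 5)² = -152*((6*4 + 6*√((-4)² + 4²) - 4*4 - 4*√((-4)² + 4²)) + 5)² = -152*((24 + 6*√(16 + 16) - 16 - 4*√(16 + 16)) + 5)² = -152*((24 + 6*√32 - 16 - 16*√2) + 5)² = -152*((24 + 6*(4*√2) - 16 - 16*√2) + 5)² = -152*((24 + 24*√2 - 16 - 16*√2) + 5)² = -152*((8 + 8*√2) + 5)² = -152*(13 + 8*√2)²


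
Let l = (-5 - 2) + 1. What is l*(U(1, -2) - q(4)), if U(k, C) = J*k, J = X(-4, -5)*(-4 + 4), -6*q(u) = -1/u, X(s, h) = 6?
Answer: ¼ ≈ 0.25000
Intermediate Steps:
q(u) = 1/(6*u) (q(u) = -(-1)/(6*u) = 1/(6*u))
J = 0 (J = 6*(-4 + 4) = 6*0 = 0)
U(k, C) = 0 (U(k, C) = 0*k = 0)
l = -6 (l = -7 + 1 = -6)
l*(U(1, -2) - q(4)) = -6*(0 - 1/(6*4)) = -6*(0 - 1*1/24) = -6*(0 - 1/24) = -6*(-1/24) = ¼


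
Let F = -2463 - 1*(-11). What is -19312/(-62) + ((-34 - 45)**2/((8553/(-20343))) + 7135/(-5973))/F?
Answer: 205512318543617/647205048138 ≈ 317.54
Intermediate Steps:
F = -2452 (F = -2463 + 11 = -2452)
-19312/(-62) + ((-34 - 45)**2/((8553/(-20343))) + 7135/(-5973))/F = -19312/(-62) + ((-34 - 45)**2/((8553/(-20343))) + 7135/(-5973))/(-2452) = -19312*(-1/62) + ((-79)**2/((8553*(-1/20343))) + 7135*(-1/5973))*(-1/2452) = 9656/31 + (6241/(-2851/6781) - 7135/5973)*(-1/2452) = 9656/31 + (6241*(-6781/2851) - 7135/5973)*(-1/2452) = 9656/31 + (-42320221/2851 - 7135/5973)*(-1/2452) = 9656/31 - 252799021918/17029023*(-1/2452) = 9656/31 + 126399510959/20877582198 = 205512318543617/647205048138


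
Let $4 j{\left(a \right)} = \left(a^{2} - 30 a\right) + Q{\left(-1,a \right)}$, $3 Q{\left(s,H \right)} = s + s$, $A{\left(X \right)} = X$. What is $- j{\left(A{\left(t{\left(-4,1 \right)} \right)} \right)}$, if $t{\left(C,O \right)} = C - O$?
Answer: $- \frac{523}{12} \approx -43.583$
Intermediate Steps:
$Q{\left(s,H \right)} = \frac{2 s}{3}$ ($Q{\left(s,H \right)} = \frac{s + s}{3} = \frac{2 s}{3}$)
$j{\left(a \right)} = - \frac{1}{6} - \frac{15 a}{2} + \frac{a^{2}}{4}$ ($j{\left(a \right)} = \frac{\left(a^{2} - 30 a\right) + \frac{2}{3} \left(-1\right)}{4} = \frac{\left(a^{2} - 30 a\right) - \frac{2}{3}}{4} = \frac{- \frac{2}{3} + a^{2} - 30 a}{4} = - \frac{1}{6} - \frac{15 a}{2} + \frac{a^{2}}{4}$)
$- j{\left(A{\left(t{\left(-4,1 \right)} \right)} \right)} = - (- \frac{1}{6} - \frac{15 \left(-4 - 1\right)}{2} + \frac{\left(-4 - 1\right)^{2}}{4}) = - (- \frac{1}{6} - - \frac{75}{2} + \frac{\left(-5\right)^{2}}{4}) = - (- \frac{1}{6} + \frac{75}{2} + \frac{1}{4} \cdot 25) = - (- \frac{1}{6} + \frac{75}{2} + \frac{25}{4}) = \left(-1\right) \frac{523}{12} = - \frac{523}{12}$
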